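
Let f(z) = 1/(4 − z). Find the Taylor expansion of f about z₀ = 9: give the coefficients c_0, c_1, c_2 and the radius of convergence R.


Let w = z − z₀, so z = z₀ + w.
Then 4 − z = 4 − (z₀ + w) = (4 − z₀) − w = -5 − w.
f(z) = 1/(-5 − w) = (1/(-5)) · 1/(1 − w/(-5)) = Σ_{n≥0} w^n / (-5)^(n+1).
So c_n = 1/(-5)^(n+1):
  c_0 = 1/(-5)^1 = -1/5.
  c_1 = 1/(-5)^2 = 1/25.
  c_2 = 1/(-5)^3 = -1/125.
The series is valid for |w/d| < 1, i.e. |z − z₀| < |d|.
Radius of convergence: R = |4 − z₀| = |-5| = 5 (distance from z₀ to the singularity z = 4).

c_0 = -1/5, c_1 = 1/25, c_2 = -1/125; R = 5.


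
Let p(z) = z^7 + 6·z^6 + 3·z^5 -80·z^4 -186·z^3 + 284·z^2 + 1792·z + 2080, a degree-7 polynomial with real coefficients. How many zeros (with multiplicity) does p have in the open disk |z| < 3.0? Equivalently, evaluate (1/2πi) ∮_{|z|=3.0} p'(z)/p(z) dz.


The zeros of p are: (3 + 1i), (3 - 1i), (-3 + 2i), (-3 - 2i), -2, (-2 + 2i), (-2 - 2i).
Their magnitudes are: 3.162, 3.162, 3.606, 3.606, 2, 2.828, 2.828.
Zeros with |z| < R = 3.0: -2, (-2 + 2i), (-2 - 2i).
Count = 3.
By the argument principle, (1/2πi) ∮_{|z|=R} p'(z)/p(z) dz equals exactly this count.

Number of zeros inside |z| < 3.0: 3.


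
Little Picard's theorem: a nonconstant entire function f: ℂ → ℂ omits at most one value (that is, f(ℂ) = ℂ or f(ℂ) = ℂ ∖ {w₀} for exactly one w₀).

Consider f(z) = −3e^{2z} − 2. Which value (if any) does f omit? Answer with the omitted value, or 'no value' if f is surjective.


Little Picard bounds the complement of f(ℂ) to at most one point.
e^{2z} is never zero on ℂ, so -3·e^{2z} takes every value in ℂ ∖ {0}. Adding -2 shifts the range to ℂ ∖ {-2}. Thus f omits exactly the value -2.

Omitted value: -2.


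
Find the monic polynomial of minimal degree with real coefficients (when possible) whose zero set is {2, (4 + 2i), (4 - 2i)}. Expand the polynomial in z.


The polynomial is p(z) = ∏_{α ∈ S} (z − α), where S = {2, (4 + 2i), (4 - 2i)}.
Expanding the product yields: p(z) = z^3 -10·z^2 + 36·z -40.
Note conjugate pairs combine to real quadratics: (z − (4+2i))(z − (4−2i)) = z² − 8z + 20.
The resulting polynomial has degree 3 and real coefficients as required.

p(z) = z^3 -10·z^2 + 36·z -40.


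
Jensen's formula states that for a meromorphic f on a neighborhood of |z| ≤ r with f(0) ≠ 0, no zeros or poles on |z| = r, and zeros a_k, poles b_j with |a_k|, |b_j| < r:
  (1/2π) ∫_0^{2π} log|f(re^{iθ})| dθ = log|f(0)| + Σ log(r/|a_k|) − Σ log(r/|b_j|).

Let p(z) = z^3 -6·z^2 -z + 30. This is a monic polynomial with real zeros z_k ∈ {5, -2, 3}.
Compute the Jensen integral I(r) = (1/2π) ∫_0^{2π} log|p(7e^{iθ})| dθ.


Zeros: -2, 3, 5; r = 7.
Inside |z| < r: -2, 3, 5. Outside (|z| ≥ r): ∅.
p(0) = 30, so log|p(0)| = log(30) = 3.4012.
Apply Jensen: I(r) = log|p(0)| + Σ_k log(r/|z_k|), summed over zeros inside |z| < r.
  log(r/|z_k|) for z_k = 5: log(7/5) = 0.3365
  log(r/|z_k|) for z_k = -2: log(7/2) = 1.2528
  log(r/|z_k|) for z_k = 3: log(7/3) = 0.8473
Sum over inside zeros: 2.4365.
I(r) = log|p(0)| + (inside sum) = 3.4012 + 2.4365 = 5.8377.
Closed form (all zeros inside, monic): I(r) = n·log(r) = 3·log(7) = 5.8377. ✓

I(r) ≈ 5.8377.


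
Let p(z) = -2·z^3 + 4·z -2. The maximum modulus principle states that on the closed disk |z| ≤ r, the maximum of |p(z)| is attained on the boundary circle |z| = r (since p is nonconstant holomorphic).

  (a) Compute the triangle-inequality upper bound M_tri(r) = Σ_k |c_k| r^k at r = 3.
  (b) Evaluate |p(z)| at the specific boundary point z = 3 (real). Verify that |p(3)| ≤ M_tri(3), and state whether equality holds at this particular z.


Coefficients: c_0 = -2, c_1 = 4, c_2 = 0, c_3 = -2. Radius r = 3.
Part (a). Triangle bound: M_tri(r) = Σ_k |c_k| r^k
  = |-2|·3^0 + |4|·3^1 + |0|·3^2 + |-2|·3^3
  = 2 + 12 + 0 + 54 = 68.
This bounds M(r) := max_{|z|=r} |p(z)| from above; equality holds iff all terms c_k z^k can be made to align in phase at a single z on |z|=r.
Part (b). At z = 3 (real, on the circle |z| = r):
  p(3) = (-2)·3^0 + (4)·3^1 + (0)·3^2 + (-2)·3^3 = -44.
  |p(3)| = 44.
Check: |p(3)| = 44 ≤ 68 = M_tri(3). ✓ Equality does not hold at z = 3 (the coefficients have mixed signs, so the terms do not all align in phase there).

M_tri(3) = 68; |p(3)| = 44; equality at z=3: no.


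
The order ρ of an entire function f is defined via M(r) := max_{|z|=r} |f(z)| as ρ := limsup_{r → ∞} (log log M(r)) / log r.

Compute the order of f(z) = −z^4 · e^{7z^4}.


M(r) = max_{|z|=r} |-1|·|z|^4·|e^{7z^4}| = 1·r^4 · e^{7r^4} (the factors attain their maxima compatibly on |z|=r). Then log M(r) = log 1 + 4·log r + 7r^4, dominated by the last term, so log log M(r) ~ 4·log r. The polynomial factor -1z^4 contributes only a log r term and does not affect the order. ρ = 4.
Therefore ρ = 4.

Order ρ = 4.


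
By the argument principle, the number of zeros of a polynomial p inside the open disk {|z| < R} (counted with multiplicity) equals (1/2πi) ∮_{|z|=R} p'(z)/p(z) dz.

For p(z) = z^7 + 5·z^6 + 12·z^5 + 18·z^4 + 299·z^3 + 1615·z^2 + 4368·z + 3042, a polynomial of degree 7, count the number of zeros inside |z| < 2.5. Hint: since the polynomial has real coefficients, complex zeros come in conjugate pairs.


The zeros of p are: (-3 + 2i), (-3 - 2i), (-2 + 3i), (-2 - 3i), (3 + 3i), (3 - 3i), -1.
Their magnitudes are: 3.606, 3.606, 3.606, 3.606, 4.243, 4.243, 1.
Zeros with |z| < R = 2.5: -1.
Count = 1.
By the argument principle, (1/2πi) ∮_{|z|=R} p'(z)/p(z) dz equals exactly this count.

Number of zeros inside |z| < 2.5: 1.


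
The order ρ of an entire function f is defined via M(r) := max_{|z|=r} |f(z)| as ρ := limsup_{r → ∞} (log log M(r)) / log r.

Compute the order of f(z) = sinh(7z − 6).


sinh(w) is a linear combination of e^{iw} and e^{−iw} (or e^w, e^{−w} in the hyperbolic case), so |sinh(w)| ≤ e^{|w|}. With w = 7z − 6, |w| ≤ 7|z| + 6 = 7r + 6 on |z| = r, giving M(r) ≤ e^{7r + 6}, so ρ ≤ 1. On a suitable ray (z = it for sin/cos; z = t for sinh/cosh, t real → ∞), |sinh(7z − 6)| grows like e^{7|t|}/2, so ρ ≥ 1. Hence ρ = 1.
Therefore ρ = 1.

Order ρ = 1.


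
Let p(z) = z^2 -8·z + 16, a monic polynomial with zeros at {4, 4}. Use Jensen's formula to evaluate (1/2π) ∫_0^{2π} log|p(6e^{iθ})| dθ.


Zeros: 4, 4; r = 6.
Inside |z| < r: 4, 4. Outside (|z| ≥ r): ∅.
p(0) = 16, so log|p(0)| = log(16) = 2.7726.
Apply Jensen: I(r) = log|p(0)| + Σ_k log(r/|z_k|), summed over zeros inside |z| < r.
  log(r/|z_k|) for z_k = 4: log(6/4) = 0.4055
  log(r/|z_k|) for z_k = 4: log(6/4) = 0.4055
Sum over inside zeros: 0.8109.
I(r) = log|p(0)| + (inside sum) = 2.7726 + 0.8109 = 3.5835.
Closed form (all zeros inside, monic): I(r) = n·log(r) = 2·log(6) = 3.5835. ✓

I(r) ≈ 3.5835.


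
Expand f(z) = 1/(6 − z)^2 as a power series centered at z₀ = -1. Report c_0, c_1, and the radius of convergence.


Let w = z − z₀, so z = z₀ + w.
Then 6 − z = 6 − (z₀ + w) = (6 − z₀) − w = 7 − w.
f(z) = 1/(7 − w)^2 = (1/(7)^2) · (1 − w/(7))^{−2}.
By the binomial series (1−u)^{−2} = Σ_{n≥0} C(n+1, 1) u^n for |u|<1, with u = w/(7):
  c_n = C(n+1, 1) / (7)^(n+2).
  c_0 = 1/(7)^2 = 1/49.
  c_1 = 2/(7)^3 = 2/343.
The series is valid for |w/d| < 1, i.e. |z − z₀| < |d|.
Radius of convergence: R = |6 − z₀| = |7| = 7 (distance from z₀ to the singularity z = 6).

c_0 = 1/49, c_1 = 2/343; R = 7.


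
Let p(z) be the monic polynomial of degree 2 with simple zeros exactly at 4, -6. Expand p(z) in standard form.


The polynomial is p(z) = ∏_{α ∈ S} (z − α), where S = {4, -6}.
Expanding the product yields: p(z) = z^2 + 2·z -24.
The resulting polynomial has degree 2 and real coefficients as required.

p(z) = z^2 + 2·z -24.


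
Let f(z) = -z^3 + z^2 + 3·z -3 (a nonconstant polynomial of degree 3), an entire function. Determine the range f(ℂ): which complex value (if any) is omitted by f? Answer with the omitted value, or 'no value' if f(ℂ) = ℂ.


Little Picard bounds the complement of f(ℂ) to at most one point.
For every w ∈ ℂ, the equation p(z) − w = 0 is a nonconstant polynomial in z and hence has at least one root by the fundamental theorem of algebra. So p is surjective onto ℂ, omitting no value.

Omitted value: no value.


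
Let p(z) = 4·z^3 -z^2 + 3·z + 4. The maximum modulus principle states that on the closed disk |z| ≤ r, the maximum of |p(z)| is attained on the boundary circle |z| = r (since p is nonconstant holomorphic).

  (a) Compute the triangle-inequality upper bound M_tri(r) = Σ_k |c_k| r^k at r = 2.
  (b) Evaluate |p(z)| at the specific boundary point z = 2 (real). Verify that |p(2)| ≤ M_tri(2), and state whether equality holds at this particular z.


Coefficients: c_0 = 4, c_1 = 3, c_2 = -1, c_3 = 4. Radius r = 2.
Part (a). Triangle bound: M_tri(r) = Σ_k |c_k| r^k
  = |4|·2^0 + |3|·2^1 + |-1|·2^2 + |4|·2^3
  = 4 + 6 + 4 + 32 = 46.
This bounds M(r) := max_{|z|=r} |p(z)| from above; equality holds iff all terms c_k z^k can be made to align in phase at a single z on |z|=r.
Part (b). At z = 2 (real, on the circle |z| = r):
  p(2) = (4)·2^0 + (3)·2^1 + (-1)·2^2 + (4)·2^3 = 38.
  |p(2)| = 38.
Check: |p(2)| = 38 ≤ 46 = M_tri(2). ✓ Equality does not hold at z = 2 (the coefficients have mixed signs, so the terms do not all align in phase there).

M_tri(2) = 46; |p(2)| = 38; equality at z=2: no.


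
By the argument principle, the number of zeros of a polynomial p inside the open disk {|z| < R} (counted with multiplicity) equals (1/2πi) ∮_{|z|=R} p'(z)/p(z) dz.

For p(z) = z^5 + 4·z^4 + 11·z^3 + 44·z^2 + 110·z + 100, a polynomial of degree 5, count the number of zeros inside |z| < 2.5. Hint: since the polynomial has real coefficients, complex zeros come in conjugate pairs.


The zeros of p are: -2, (1 + 3i), (1 - 3i), (-2 + 1i), (-2 - 1i).
Their magnitudes are: 2, 3.162, 3.162, 2.236, 2.236.
Zeros with |z| < R = 2.5: -2, (-2 + 1i), (-2 - 1i).
Count = 3.
By the argument principle, (1/2πi) ∮_{|z|=R} p'(z)/p(z) dz equals exactly this count.

Number of zeros inside |z| < 2.5: 3.


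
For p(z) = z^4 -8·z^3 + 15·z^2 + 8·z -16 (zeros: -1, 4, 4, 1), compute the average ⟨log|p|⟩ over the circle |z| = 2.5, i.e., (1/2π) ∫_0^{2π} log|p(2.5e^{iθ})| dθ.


Zeros: -1, 1, 4, 4; r = 2.5.
Inside |z| < r: -1, 1. Outside (|z| ≥ r): 4, 4.
p(0) = -16, so log|p(0)| = log(16) = 2.7726.
Apply Jensen: I(r) = log|p(0)| + Σ_k log(r/|z_k|), summed over zeros inside |z| < r.
  log(r/|z_k|) for z_k = -1: log(2.5/1) = 0.9163
  log(r/|z_k|) for z_k = 1: log(2.5/1) = 0.9163
  Outside zeros (4, 4) contribute nothing to the Jensen sum.
Sum over inside zeros: 1.8326.
I(r) = log|p(0)| + (inside sum) = 2.7726 + 1.8326 = 4.6052.
Note: since some zeros are outside |z| ≤ r, the simplified n·log(r) form does NOT apply — only the inside zeros contribute.

I(r) ≈ 4.6052.


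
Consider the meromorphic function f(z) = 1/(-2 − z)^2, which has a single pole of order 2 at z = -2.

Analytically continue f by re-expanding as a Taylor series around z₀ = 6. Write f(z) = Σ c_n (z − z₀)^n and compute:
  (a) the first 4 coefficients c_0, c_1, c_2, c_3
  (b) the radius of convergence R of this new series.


Let w = z − z₀, so z = z₀ + w.
Then -2 − z = -2 − (z₀ + w) = (-2 − z₀) − w = -8 − w.
f(z) = 1/(-8 − w)^2 = (1/(-8)^2) · (1 − w/(-8))^{−2}.
By the binomial series (1−u)^{−2} = Σ_{n≥0} C(n+1, 1) u^n for |u|<1, with u = w/(-8):
  c_n = C(n+1, 1) / (-8)^(n+2).
  c_0 = 1/(-8)^2 = 1/64.
  c_1 = 2/(-8)^3 = -1/256.
  c_2 = 3/(-8)^4 = 3/4096.
  c_3 = 4/(-8)^5 = -1/8192.
The series is valid for |w/d| < 1, i.e. |z − z₀| < |d|.
Radius of convergence: R = |-2 − z₀| = |-8| = 8 (distance from z₀ to the singularity z = -2).

c_0 = 1/64, c_1 = -1/256, c_2 = 3/4096, c_3 = -1/8192; R = 8.


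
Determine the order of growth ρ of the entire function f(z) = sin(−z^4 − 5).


Write sin(w) = (e^{iw} ± e^{−iw})/(2 or 2i), so |sin(w)| ≤ e^{|w|}. With w = −z^4 − 5, |w| ≤ 1r^4 + 5 on |z|=r, giving M(r) ≤ e^{1r^4 + 5} and ρ ≤ 4. For the lower bound, choose z on |z|=r with -1z^4 purely imaginary of modulus 1r^4; then |sin(−z^4 − 5)| grows like e^{1r^4}/2, so ρ ≥ 4. Hence ρ = 4.
Therefore ρ = 4.

Order ρ = 4.


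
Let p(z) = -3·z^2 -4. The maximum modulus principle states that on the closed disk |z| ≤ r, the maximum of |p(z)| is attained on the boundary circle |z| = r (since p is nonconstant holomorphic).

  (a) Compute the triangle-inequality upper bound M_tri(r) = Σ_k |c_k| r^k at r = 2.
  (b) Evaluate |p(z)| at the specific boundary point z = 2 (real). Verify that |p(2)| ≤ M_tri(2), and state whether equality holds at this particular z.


Coefficients: c_0 = -4, c_1 = 0, c_2 = -3. Radius r = 2.
Part (a). Triangle bound: M_tri(r) = Σ_k |c_k| r^k
  = |-4|·2^0 + |0|·2^1 + |-3|·2^2
  = 4 + 0 + 12 = 16.
This bounds M(r) := max_{|z|=r} |p(z)| from above; equality holds iff all terms c_k z^k can be made to align in phase at a single z on |z|=r.
Part (b). At z = 2 (real, on the circle |z| = r):
  p(2) = (-4)·2^0 + (0)·2^1 + (-3)·2^2 = -16.
  |p(2)| = 16.
Since all nonzero coefficients share the same sign, |p(2)| = 16 = M_tri(2); the triangle bound is attained at z = 2, so in fact M(r) = 16.

M_tri(2) = 16; |p(2)| = 16; equality at z=2: yes.


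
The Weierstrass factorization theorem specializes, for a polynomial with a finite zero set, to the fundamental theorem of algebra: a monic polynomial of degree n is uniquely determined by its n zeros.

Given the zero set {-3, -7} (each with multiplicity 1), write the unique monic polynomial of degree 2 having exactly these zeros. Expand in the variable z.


The polynomial is p(z) = ∏_{α ∈ S} (z − α), where S = {-3, -7}.
Expanding the product yields: p(z) = z^2 + 10·z + 21.
The resulting polynomial has degree 2 and real coefficients as required.

p(z) = z^2 + 10·z + 21.


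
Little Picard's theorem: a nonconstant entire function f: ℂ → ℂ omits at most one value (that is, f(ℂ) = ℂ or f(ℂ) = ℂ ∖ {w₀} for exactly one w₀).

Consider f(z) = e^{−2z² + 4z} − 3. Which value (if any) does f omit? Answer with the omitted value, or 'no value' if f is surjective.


Little Picard bounds the complement of f(ℂ) to at most one point.
The exponent g(z) = −2z² + 4z is a nonconstant polynomial, hence surjective onto ℂ. So e^{g(z)} takes every value in {e^w : w ∈ ℂ} = ℂ ∖ {0}. Adding -3 shifts the range to ℂ ∖ {-3}. f omits exactly -3.

Omitted value: -3.


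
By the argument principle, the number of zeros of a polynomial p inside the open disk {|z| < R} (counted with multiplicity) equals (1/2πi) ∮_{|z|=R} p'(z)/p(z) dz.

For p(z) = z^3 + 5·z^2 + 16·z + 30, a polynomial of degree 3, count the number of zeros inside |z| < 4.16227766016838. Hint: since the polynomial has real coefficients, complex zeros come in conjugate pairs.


The zeros of p are: (-1 + 3i), (-1 - 3i), -3.
Their magnitudes are: 3.162, 3.162, 3.
Zeros with |z| < R = 4.16227766016838: (-1 + 3i), (-1 - 3i), -3.
Count = 3.
By the argument principle, (1/2πi) ∮_{|z|=R} p'(z)/p(z) dz equals exactly this count.

Number of zeros inside |z| < 4.16227766016838: 3.


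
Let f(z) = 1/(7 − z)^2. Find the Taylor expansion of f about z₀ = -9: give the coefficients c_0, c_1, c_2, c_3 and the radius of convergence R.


Let w = z − z₀, so z = z₀ + w.
Then 7 − z = 7 − (z₀ + w) = (7 − z₀) − w = 16 − w.
f(z) = 1/(16 − w)^2 = (1/(16)^2) · (1 − w/(16))^{−2}.
By the binomial series (1−u)^{−2} = Σ_{n≥0} C(n+1, 1) u^n for |u|<1, with u = w/(16):
  c_n = C(n+1, 1) / (16)^(n+2).
  c_0 = 1/(16)^2 = 1/256.
  c_1 = 2/(16)^3 = 1/2048.
  c_2 = 3/(16)^4 = 3/65536.
  c_3 = 4/(16)^5 = 1/262144.
The series is valid for |w/d| < 1, i.e. |z − z₀| < |d|.
Radius of convergence: R = |7 − z₀| = |16| = 16 (distance from z₀ to the singularity z = 7).

c_0 = 1/256, c_1 = 1/2048, c_2 = 3/65536, c_3 = 1/262144; R = 16.


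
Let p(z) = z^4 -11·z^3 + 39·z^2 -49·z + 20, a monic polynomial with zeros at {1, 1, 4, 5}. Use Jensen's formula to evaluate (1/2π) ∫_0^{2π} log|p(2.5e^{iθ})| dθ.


Zeros: 1, 1, 4, 5; r = 2.5.
Inside |z| < r: 1, 1. Outside (|z| ≥ r): 4, 5.
p(0) = 20, so log|p(0)| = log(20) = 2.9957.
Apply Jensen: I(r) = log|p(0)| + Σ_k log(r/|z_k|), summed over zeros inside |z| < r.
  log(r/|z_k|) for z_k = 1: log(2.5/1) = 0.9163
  log(r/|z_k|) for z_k = 1: log(2.5/1) = 0.9163
  Outside zeros (4, 5) contribute nothing to the Jensen sum.
Sum over inside zeros: 1.8326.
I(r) = log|p(0)| + (inside sum) = 2.9957 + 1.8326 = 4.8283.
Note: since some zeros are outside |z| ≤ r, the simplified n·log(r) form does NOT apply — only the inside zeros contribute.

I(r) ≈ 4.8283.


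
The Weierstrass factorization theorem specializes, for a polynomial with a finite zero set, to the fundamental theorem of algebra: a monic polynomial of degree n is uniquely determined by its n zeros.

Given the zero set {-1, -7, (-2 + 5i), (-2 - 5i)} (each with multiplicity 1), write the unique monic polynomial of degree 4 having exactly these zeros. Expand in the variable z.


The polynomial is p(z) = ∏_{α ∈ S} (z − α), where S = {-1, -7, (-2 + 5i), (-2 - 5i)}.
Expanding the product yields: p(z) = z^4 + 12·z^3 + 68·z^2 + 260·z + 203.
Note conjugate pairs combine to real quadratics: (z − (-2+5i))(z − (-2−5i)) = z² + 4z + 29.
The resulting polynomial has degree 4 and real coefficients as required.

p(z) = z^4 + 12·z^3 + 68·z^2 + 260·z + 203.


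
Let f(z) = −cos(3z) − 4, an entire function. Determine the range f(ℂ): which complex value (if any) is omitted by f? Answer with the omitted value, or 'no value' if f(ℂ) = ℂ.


Little Picard bounds the complement of f(ℂ) to at most one point.
cos is entire and surjective onto ℂ: for every w ∈ ℂ, cos(ζ) = w has a solution ζ ∈ ℂ (e.g., via the complex inverse arccos). With ζ = 3z this gives z = ζ/(3). Then -1·cos(3z) takes every value in -1·ℂ = ℂ, and adding -4 is a bijection of ℂ. So f is surjective and omits no value. (Note: only on the real line is cos bounded by [−1, 1].)

Omitted value: no value.


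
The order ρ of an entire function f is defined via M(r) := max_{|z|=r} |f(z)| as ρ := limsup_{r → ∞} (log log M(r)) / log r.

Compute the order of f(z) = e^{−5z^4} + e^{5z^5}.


Each summand is entire of order 4 and 5 respectively (as in the single-exponential case). The order of a sum is at most the max of the orders, so ρ ≤ 5. For the lower bound: on |z|=r choose arg z so that 5z^5 is real positive; then |e^{5z^5}| = e^{5r^5} while |e^{-5z^4}| ≤ e^{5r^4} = o(e^{5r^5}). So |f| ≥ e^{5r^5}(1 − o(1)) and ρ ≥ 5. Hence ρ = max(4, 5) = 5.
Therefore ρ = 5.

Order ρ = 5.


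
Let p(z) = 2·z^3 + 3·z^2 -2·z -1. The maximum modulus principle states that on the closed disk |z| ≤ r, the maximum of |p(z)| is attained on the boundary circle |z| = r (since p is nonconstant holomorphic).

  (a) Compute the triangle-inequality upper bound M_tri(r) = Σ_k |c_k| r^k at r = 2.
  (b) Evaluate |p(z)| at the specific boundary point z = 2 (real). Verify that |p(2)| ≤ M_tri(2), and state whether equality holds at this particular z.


Coefficients: c_0 = -1, c_1 = -2, c_2 = 3, c_3 = 2. Radius r = 2.
Part (a). Triangle bound: M_tri(r) = Σ_k |c_k| r^k
  = |-1|·2^0 + |-2|·2^1 + |3|·2^2 + |2|·2^3
  = 1 + 4 + 12 + 16 = 33.
This bounds M(r) := max_{|z|=r} |p(z)| from above; equality holds iff all terms c_k z^k can be made to align in phase at a single z on |z|=r.
Part (b). At z = 2 (real, on the circle |z| = r):
  p(2) = (-1)·2^0 + (-2)·2^1 + (3)·2^2 + (2)·2^3 = 23.
  |p(2)| = 23.
Check: |p(2)| = 23 ≤ 33 = M_tri(2). ✓ Equality does not hold at z = 2 (the coefficients have mixed signs, so the terms do not all align in phase there).

M_tri(2) = 33; |p(2)| = 23; equality at z=2: no.


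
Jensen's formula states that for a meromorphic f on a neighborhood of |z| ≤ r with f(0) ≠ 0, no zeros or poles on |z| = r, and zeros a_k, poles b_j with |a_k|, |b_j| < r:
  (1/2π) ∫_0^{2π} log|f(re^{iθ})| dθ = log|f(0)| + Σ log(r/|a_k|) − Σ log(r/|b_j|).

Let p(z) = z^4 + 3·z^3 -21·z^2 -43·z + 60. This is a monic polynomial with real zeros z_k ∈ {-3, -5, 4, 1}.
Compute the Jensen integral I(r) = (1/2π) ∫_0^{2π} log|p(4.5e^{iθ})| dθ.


Zeros: -5, -3, 1, 4; r = 4.5.
Inside |z| < r: -3, 1, 4. Outside (|z| ≥ r): -5.
p(0) = 60, so log|p(0)| = log(60) = 4.0943.
Apply Jensen: I(r) = log|p(0)| + Σ_k log(r/|z_k|), summed over zeros inside |z| < r.
  log(r/|z_k|) for z_k = -3: log(4.5/3) = 0.4055
  log(r/|z_k|) for z_k = 4: log(4.5/4) = 0.1178
  log(r/|z_k|) for z_k = 1: log(4.5/1) = 1.5041
  Outside zeros (-5) contribute nothing to the Jensen sum.
Sum over inside zeros: 2.0273.
I(r) = log|p(0)| + (inside sum) = 4.0943 + 2.0273 = 6.1217.
Note: since some zeros are outside |z| ≤ r, the simplified n·log(r) form does NOT apply — only the inside zeros contribute.

I(r) ≈ 6.1217.


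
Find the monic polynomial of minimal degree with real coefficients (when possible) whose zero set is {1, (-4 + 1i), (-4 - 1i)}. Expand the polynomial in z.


The polynomial is p(z) = ∏_{α ∈ S} (z − α), where S = {1, (-4 + 1i), (-4 - 1i)}.
Expanding the product yields: p(z) = z^3 + 7·z^2 + 9·z -17.
Note conjugate pairs combine to real quadratics: (z − (-4+1i))(z − (-4−1i)) = z² + 8z + 17.
The resulting polynomial has degree 3 and real coefficients as required.

p(z) = z^3 + 7·z^2 + 9·z -17.


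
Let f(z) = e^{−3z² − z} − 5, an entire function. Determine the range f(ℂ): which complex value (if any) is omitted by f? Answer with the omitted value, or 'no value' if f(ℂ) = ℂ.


Little Picard bounds the complement of f(ℂ) to at most one point.
The exponent g(z) = −3z² − z is a nonconstant polynomial, hence surjective onto ℂ. So e^{g(z)} takes every value in {e^w : w ∈ ℂ} = ℂ ∖ {0}. Adding -5 shifts the range to ℂ ∖ {-5}. f omits exactly -5.

Omitted value: -5.


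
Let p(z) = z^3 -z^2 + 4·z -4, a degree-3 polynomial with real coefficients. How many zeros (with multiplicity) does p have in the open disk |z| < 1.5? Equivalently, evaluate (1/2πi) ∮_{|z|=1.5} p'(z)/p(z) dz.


The zeros of p are: (0 + 2i), (0 - 2i), 1.
Their magnitudes are: 2, 2, 1.
Zeros with |z| < R = 1.5: 1.
Count = 1.
By the argument principle, (1/2πi) ∮_{|z|=R} p'(z)/p(z) dz equals exactly this count.

Number of zeros inside |z| < 1.5: 1.


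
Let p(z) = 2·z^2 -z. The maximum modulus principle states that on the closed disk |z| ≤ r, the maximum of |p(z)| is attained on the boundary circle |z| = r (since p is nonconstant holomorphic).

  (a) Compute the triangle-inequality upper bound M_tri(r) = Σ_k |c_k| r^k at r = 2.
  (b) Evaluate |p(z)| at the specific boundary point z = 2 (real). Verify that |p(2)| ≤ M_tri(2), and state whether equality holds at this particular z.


Coefficients: c_0 = 0, c_1 = -1, c_2 = 2. Radius r = 2.
Part (a). Triangle bound: M_tri(r) = Σ_k |c_k| r^k
  = |0|·2^0 + |-1|·2^1 + |2|·2^2
  = 0 + 2 + 8 = 10.
This bounds M(r) := max_{|z|=r} |p(z)| from above; equality holds iff all terms c_k z^k can be made to align in phase at a single z on |z|=r.
Part (b). At z = 2 (real, on the circle |z| = r):
  p(2) = (0)·2^0 + (-1)·2^1 + (2)·2^2 = 6.
  |p(2)| = 6.
Check: |p(2)| = 6 ≤ 10 = M_tri(2). ✓ Equality does not hold at z = 2 (the coefficients have mixed signs, so the terms do not all align in phase there).

M_tri(2) = 10; |p(2)| = 6; equality at z=2: no.


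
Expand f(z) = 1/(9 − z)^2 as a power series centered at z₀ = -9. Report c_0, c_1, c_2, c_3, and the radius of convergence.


Let w = z − z₀, so z = z₀ + w.
Then 9 − z = 9 − (z₀ + w) = (9 − z₀) − w = 18 − w.
f(z) = 1/(18 − w)^2 = (1/(18)^2) · (1 − w/(18))^{−2}.
By the binomial series (1−u)^{−2} = Σ_{n≥0} C(n+1, 1) u^n for |u|<1, with u = w/(18):
  c_n = C(n+1, 1) / (18)^(n+2).
  c_0 = 1/(18)^2 = 1/324.
  c_1 = 2/(18)^3 = 1/2916.
  c_2 = 3/(18)^4 = 1/34992.
  c_3 = 4/(18)^5 = 1/472392.
The series is valid for |w/d| < 1, i.e. |z − z₀| < |d|.
Radius of convergence: R = |9 − z₀| = |18| = 18 (distance from z₀ to the singularity z = 9).

c_0 = 1/324, c_1 = 1/2916, c_2 = 1/34992, c_3 = 1/472392; R = 18.


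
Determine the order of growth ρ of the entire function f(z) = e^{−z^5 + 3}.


|e^{−z^5 + 3}| = e^{Re(-1·z^5) + 3} ≤ e^{1|z|^5 + 3} = e^{1r^5 + 3} on |z| = r, so ρ ≤ 5. Choosing z on |z|=r so that -1·z^5 is real positive (always possible by picking arg z appropriately) gives |f(z)| = e^{1r^5 + 3}, matching the bound. The additive constant 3 does not affect log log M(r) ~ 5·log r. Hence ρ = 5.
Therefore ρ = 5.

Order ρ = 5.


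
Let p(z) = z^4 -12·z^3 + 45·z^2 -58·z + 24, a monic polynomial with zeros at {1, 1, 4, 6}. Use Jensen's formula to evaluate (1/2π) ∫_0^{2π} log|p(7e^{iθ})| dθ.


Zeros: 1, 1, 4, 6; r = 7.
Inside |z| < r: 1, 1, 4, 6. Outside (|z| ≥ r): ∅.
p(0) = 24, so log|p(0)| = log(24) = 3.1781.
Apply Jensen: I(r) = log|p(0)| + Σ_k log(r/|z_k|), summed over zeros inside |z| < r.
  log(r/|z_k|) for z_k = 1: log(7/1) = 1.9459
  log(r/|z_k|) for z_k = 1: log(7/1) = 1.9459
  log(r/|z_k|) for z_k = 4: log(7/4) = 0.5596
  log(r/|z_k|) for z_k = 6: log(7/6) = 0.1542
Sum over inside zeros: 4.6056.
I(r) = log|p(0)| + (inside sum) = 3.1781 + 4.6056 = 7.7836.
Closed form (all zeros inside, monic): I(r) = n·log(r) = 4·log(7) = 7.7836. ✓

I(r) ≈ 7.7836.


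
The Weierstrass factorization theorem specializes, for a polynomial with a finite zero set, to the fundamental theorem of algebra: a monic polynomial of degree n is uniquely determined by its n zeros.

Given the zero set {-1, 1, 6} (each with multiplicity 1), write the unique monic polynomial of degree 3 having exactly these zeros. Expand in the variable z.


The polynomial is p(z) = ∏_{α ∈ S} (z − α), where S = {-1, 1, 6}.
Expanding the product yields: p(z) = z^3 -6·z^2 -z + 6.
The resulting polynomial has degree 3 and real coefficients as required.

p(z) = z^3 -6·z^2 -z + 6.


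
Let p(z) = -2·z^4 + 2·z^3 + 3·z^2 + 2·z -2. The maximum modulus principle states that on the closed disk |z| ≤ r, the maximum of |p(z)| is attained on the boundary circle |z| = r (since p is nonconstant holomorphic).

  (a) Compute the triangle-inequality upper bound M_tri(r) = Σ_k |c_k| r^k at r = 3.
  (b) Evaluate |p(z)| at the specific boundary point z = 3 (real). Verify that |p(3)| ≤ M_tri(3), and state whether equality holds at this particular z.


Coefficients: c_0 = -2, c_1 = 2, c_2 = 3, c_3 = 2, c_4 = -2. Radius r = 3.
Part (a). Triangle bound: M_tri(r) = Σ_k |c_k| r^k
  = |-2|·3^0 + |2|·3^1 + |3|·3^2 + |2|·3^3 + |-2|·3^4
  = 2 + 6 + 27 + 54 + 162 = 251.
This bounds M(r) := max_{|z|=r} |p(z)| from above; equality holds iff all terms c_k z^k can be made to align in phase at a single z on |z|=r.
Part (b). At z = 3 (real, on the circle |z| = r):
  p(3) = (-2)·3^0 + (2)·3^1 + (3)·3^2 + (2)·3^3 + (-2)·3^4 = -77.
  |p(3)| = 77.
Check: |p(3)| = 77 ≤ 251 = M_tri(3). ✓ Equality does not hold at z = 3 (the coefficients have mixed signs, so the terms do not all align in phase there).

M_tri(3) = 251; |p(3)| = 77; equality at z=3: no.


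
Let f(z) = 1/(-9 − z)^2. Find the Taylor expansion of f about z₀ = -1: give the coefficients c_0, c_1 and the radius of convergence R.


Let w = z − z₀, so z = z₀ + w.
Then -9 − z = -9 − (z₀ + w) = (-9 − z₀) − w = -8 − w.
f(z) = 1/(-8 − w)^2 = (1/(-8)^2) · (1 − w/(-8))^{−2}.
By the binomial series (1−u)^{−2} = Σ_{n≥0} C(n+1, 1) u^n for |u|<1, with u = w/(-8):
  c_n = C(n+1, 1) / (-8)^(n+2).
  c_0 = 1/(-8)^2 = 1/64.
  c_1 = 2/(-8)^3 = -1/256.
The series is valid for |w/d| < 1, i.e. |z − z₀| < |d|.
Radius of convergence: R = |-9 − z₀| = |-8| = 8 (distance from z₀ to the singularity z = -9).

c_0 = 1/64, c_1 = -1/256; R = 8.


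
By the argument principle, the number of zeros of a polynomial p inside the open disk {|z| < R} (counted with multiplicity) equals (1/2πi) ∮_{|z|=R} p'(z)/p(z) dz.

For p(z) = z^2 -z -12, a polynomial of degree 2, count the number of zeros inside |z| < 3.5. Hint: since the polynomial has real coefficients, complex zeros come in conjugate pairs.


The zeros of p are: 4, -3.
Their magnitudes are: 4, 3.
Zeros with |z| < R = 3.5: -3.
Count = 1.
By the argument principle, (1/2πi) ∮_{|z|=R} p'(z)/p(z) dz equals exactly this count.

Number of zeros inside |z| < 3.5: 1.


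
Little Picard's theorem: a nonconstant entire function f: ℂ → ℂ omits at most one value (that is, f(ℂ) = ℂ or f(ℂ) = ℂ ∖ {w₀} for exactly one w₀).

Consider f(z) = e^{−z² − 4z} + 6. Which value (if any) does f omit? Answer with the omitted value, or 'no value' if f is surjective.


Little Picard bounds the complement of f(ℂ) to at most one point.
The exponent g(z) = −z² − 4z is a nonconstant polynomial, hence surjective onto ℂ. So e^{g(z)} takes every value in {e^w : w ∈ ℂ} = ℂ ∖ {0}. Adding 6 shifts the range to ℂ ∖ {6}. f omits exactly 6.

Omitted value: 6.


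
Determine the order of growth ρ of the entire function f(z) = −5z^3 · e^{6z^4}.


M(r) = max_{|z|=r} |-5|·|z|^3·|e^{6z^4}| = 5·r^3 · e^{6r^4} (the factors attain their maxima compatibly on |z|=r). Then log M(r) = log 5 + 3·log r + 6r^4, dominated by the last term, so log log M(r) ~ 4·log r. The polynomial factor -5z^3 contributes only a log r term and does not affect the order. ρ = 4.
Therefore ρ = 4.

Order ρ = 4.


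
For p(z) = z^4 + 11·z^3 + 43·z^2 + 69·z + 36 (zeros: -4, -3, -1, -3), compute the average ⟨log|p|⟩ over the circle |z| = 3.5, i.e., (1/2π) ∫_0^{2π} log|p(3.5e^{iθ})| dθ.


Zeros: -4, -3, -3, -1; r = 3.5.
Inside |z| < r: -3, -3, -1. Outside (|z| ≥ r): -4.
p(0) = 36, so log|p(0)| = log(36) = 3.5835.
Apply Jensen: I(r) = log|p(0)| + Σ_k log(r/|z_k|), summed over zeros inside |z| < r.
  log(r/|z_k|) for z_k = -3: log(3.5/3) = 0.1542
  log(r/|z_k|) for z_k = -1: log(3.5/1) = 1.2528
  log(r/|z_k|) for z_k = -3: log(3.5/3) = 0.1542
  Outside zeros (-4) contribute nothing to the Jensen sum.
Sum over inside zeros: 1.5611.
I(r) = log|p(0)| + (inside sum) = 3.5835 + 1.5611 = 5.1446.
Note: since some zeros are outside |z| ≤ r, the simplified n·log(r) form does NOT apply — only the inside zeros contribute.

I(r) ≈ 5.1446.


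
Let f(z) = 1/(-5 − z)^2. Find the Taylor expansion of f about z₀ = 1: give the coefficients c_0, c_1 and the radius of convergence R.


Let w = z − z₀, so z = z₀ + w.
Then -5 − z = -5 − (z₀ + w) = (-5 − z₀) − w = -6 − w.
f(z) = 1/(-6 − w)^2 = (1/(-6)^2) · (1 − w/(-6))^{−2}.
By the binomial series (1−u)^{−2} = Σ_{n≥0} C(n+1, 1) u^n for |u|<1, with u = w/(-6):
  c_n = C(n+1, 1) / (-6)^(n+2).
  c_0 = 1/(-6)^2 = 1/36.
  c_1 = 2/(-6)^3 = -1/108.
The series is valid for |w/d| < 1, i.e. |z − z₀| < |d|.
Radius of convergence: R = |-5 − z₀| = |-6| = 6 (distance from z₀ to the singularity z = -5).

c_0 = 1/36, c_1 = -1/108; R = 6.


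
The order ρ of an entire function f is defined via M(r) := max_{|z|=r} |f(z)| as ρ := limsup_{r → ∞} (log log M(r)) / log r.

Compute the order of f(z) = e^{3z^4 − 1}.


|e^{3z^4 − 1}| = e^{Re(3·z^4) + -1} ≤ e^{3|z|^4 + -1} = e^{3r^4 + -1} on |z| = r, so ρ ≤ 4. Choosing z on |z|=r so that 3·z^4 is real positive (always possible by picking arg z appropriately) gives |f(z)| = e^{3r^4 + -1}, matching the bound. The additive constant -1 does not affect log log M(r) ~ 4·log r. Hence ρ = 4.
Therefore ρ = 4.

Order ρ = 4.


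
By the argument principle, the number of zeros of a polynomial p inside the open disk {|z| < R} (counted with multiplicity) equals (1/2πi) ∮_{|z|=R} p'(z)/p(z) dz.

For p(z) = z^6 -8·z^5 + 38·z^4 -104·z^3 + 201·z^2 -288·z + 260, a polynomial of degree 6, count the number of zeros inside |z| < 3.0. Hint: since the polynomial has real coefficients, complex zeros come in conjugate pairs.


The zeros of p are: (0 + 2i), (0 - 2i), (2 + 1i), (2 - 1i), (2 + 3i), (2 - 3i).
Their magnitudes are: 2, 2, 2.236, 2.236, 3.606, 3.606.
Zeros with |z| < R = 3.0: (0 + 2i), (0 - 2i), (2 + 1i), (2 - 1i).
Count = 4.
By the argument principle, (1/2πi) ∮_{|z|=R} p'(z)/p(z) dz equals exactly this count.

Number of zeros inside |z| < 3.0: 4.


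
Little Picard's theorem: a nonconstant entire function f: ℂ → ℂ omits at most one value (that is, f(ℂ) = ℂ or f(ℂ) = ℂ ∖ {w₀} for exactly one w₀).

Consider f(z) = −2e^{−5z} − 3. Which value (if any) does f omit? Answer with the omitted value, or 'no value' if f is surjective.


Little Picard bounds the complement of f(ℂ) to at most one point.
e^{−5z} is never zero on ℂ, so -2·e^{−5z} takes every value in ℂ ∖ {0}. Adding -3 shifts the range to ℂ ∖ {-3}. Thus f omits exactly the value -3.

Omitted value: -3.


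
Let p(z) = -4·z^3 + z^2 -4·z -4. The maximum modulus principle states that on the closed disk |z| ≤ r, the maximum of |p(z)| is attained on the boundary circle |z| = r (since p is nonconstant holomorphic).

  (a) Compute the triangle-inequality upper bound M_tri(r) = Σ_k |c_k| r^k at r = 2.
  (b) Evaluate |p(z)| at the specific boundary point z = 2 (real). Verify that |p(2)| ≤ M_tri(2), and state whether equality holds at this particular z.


Coefficients: c_0 = -4, c_1 = -4, c_2 = 1, c_3 = -4. Radius r = 2.
Part (a). Triangle bound: M_tri(r) = Σ_k |c_k| r^k
  = |-4|·2^0 + |-4|·2^1 + |1|·2^2 + |-4|·2^3
  = 4 + 8 + 4 + 32 = 48.
This bounds M(r) := max_{|z|=r} |p(z)| from above; equality holds iff all terms c_k z^k can be made to align in phase at a single z on |z|=r.
Part (b). At z = 2 (real, on the circle |z| = r):
  p(2) = (-4)·2^0 + (-4)·2^1 + (1)·2^2 + (-4)·2^3 = -40.
  |p(2)| = 40.
Check: |p(2)| = 40 ≤ 48 = M_tri(2). ✓ Equality does not hold at z = 2 (the coefficients have mixed signs, so the terms do not all align in phase there).

M_tri(2) = 48; |p(2)| = 40; equality at z=2: no.


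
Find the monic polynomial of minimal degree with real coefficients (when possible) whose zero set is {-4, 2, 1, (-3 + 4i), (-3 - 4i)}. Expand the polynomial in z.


The polynomial is p(z) = ∏_{α ∈ S} (z − α), where S = {-4, 2, 1, (-3 + 4i), (-3 - 4i)}.
Expanding the product yields: p(z) = z^5 + 7·z^4 + 21·z^3 -27·z^2 -202·z + 200.
Note conjugate pairs combine to real quadratics: (z − (-3+4i))(z − (-3−4i)) = z² + 6z + 25.
The resulting polynomial has degree 5 and real coefficients as required.

p(z) = z^5 + 7·z^4 + 21·z^3 -27·z^2 -202·z + 200.


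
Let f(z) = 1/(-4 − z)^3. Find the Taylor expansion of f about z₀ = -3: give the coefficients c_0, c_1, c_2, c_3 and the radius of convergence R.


Let w = z − z₀, so z = z₀ + w.
Then -4 − z = -4 − (z₀ + w) = (-4 − z₀) − w = -1 − w.
f(z) = 1/(-1 − w)^3 = (1/(-1)^3) · (1 − w/(-1))^{−3}.
By the binomial series (1−u)^{−3} = Σ_{n≥0} C(n+2, 2) u^n for |u|<1, with u = w/(-1):
  c_n = C(n+2, 2) / (-1)^(n+3).
  c_0 = 1/(-1)^3 = -1.
  c_1 = 3/(-1)^4 = 3.
  c_2 = 6/(-1)^5 = -6.
  c_3 = 10/(-1)^6 = 10.
The series is valid for |w/d| < 1, i.e. |z − z₀| < |d|.
Radius of convergence: R = |-4 − z₀| = |-1| = 1 (distance from z₀ to the singularity z = -4).

c_0 = -1, c_1 = 3, c_2 = -6, c_3 = 10; R = 1.


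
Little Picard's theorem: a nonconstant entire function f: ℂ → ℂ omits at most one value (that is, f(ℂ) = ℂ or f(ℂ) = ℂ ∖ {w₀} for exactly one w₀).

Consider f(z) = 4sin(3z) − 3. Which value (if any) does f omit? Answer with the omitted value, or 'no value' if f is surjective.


Little Picard bounds the complement of f(ℂ) to at most one point.
sin is entire and surjective onto ℂ: for every w ∈ ℂ, sin(ζ) = w has a solution ζ ∈ ℂ (e.g., via the complex inverse arcsin). With ζ = 3z this gives z = ζ/(3). Then 4·sin(3z) takes every value in 4·ℂ = ℂ, and adding -3 is a bijection of ℂ. So f is surjective and omits no value. (Note: only on the real line is sin bounded by [−1, 1].)

Omitted value: no value.


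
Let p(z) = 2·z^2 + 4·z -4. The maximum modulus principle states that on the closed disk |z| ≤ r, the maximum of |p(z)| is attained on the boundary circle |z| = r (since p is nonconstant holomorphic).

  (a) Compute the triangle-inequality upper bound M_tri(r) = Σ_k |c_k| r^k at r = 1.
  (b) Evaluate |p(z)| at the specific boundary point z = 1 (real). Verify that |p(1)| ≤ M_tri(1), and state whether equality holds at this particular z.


Coefficients: c_0 = -4, c_1 = 4, c_2 = 2. Radius r = 1.
Part (a). Triangle bound: M_tri(r) = Σ_k |c_k| r^k
  = |-4|·1^0 + |4|·1^1 + |2|·1^2
  = 4 + 4 + 2 = 10.
This bounds M(r) := max_{|z|=r} |p(z)| from above; equality holds iff all terms c_k z^k can be made to align in phase at a single z on |z|=r.
Part (b). At z = 1 (real, on the circle |z| = r):
  p(1) = (-4)·1^0 + (4)·1^1 + (2)·1^2 = 2.
  |p(1)| = 2.
Check: |p(1)| = 2 ≤ 10 = M_tri(1). ✓ Equality does not hold at z = 1 (the coefficients have mixed signs, so the terms do not all align in phase there).

M_tri(1) = 10; |p(1)| = 2; equality at z=1: no.


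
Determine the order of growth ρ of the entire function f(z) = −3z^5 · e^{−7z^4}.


M(r) = max_{|z|=r} |-3|·|z|^5·|e^{−7z^4}| = 3·r^5 · e^{7r^4} (the factors attain their maxima compatibly on |z|=r). Then log M(r) = log 3 + 5·log r + 7r^4, dominated by the last term, so log log M(r) ~ 4·log r. The polynomial factor -3z^5 contributes only a log r term and does not affect the order. ρ = 4.
Therefore ρ = 4.

Order ρ = 4.


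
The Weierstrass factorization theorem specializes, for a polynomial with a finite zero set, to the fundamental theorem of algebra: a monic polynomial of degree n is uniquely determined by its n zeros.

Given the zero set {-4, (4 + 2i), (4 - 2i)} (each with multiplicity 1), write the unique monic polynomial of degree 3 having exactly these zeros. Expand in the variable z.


The polynomial is p(z) = ∏_{α ∈ S} (z − α), where S = {-4, (4 + 2i), (4 - 2i)}.
Expanding the product yields: p(z) = z^3 -4·z^2 -12·z + 80.
Note conjugate pairs combine to real quadratics: (z − (4+2i))(z − (4−2i)) = z² − 8z + 20.
The resulting polynomial has degree 3 and real coefficients as required.

p(z) = z^3 -4·z^2 -12·z + 80.


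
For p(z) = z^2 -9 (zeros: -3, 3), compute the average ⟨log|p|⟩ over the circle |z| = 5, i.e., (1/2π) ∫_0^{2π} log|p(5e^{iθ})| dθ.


Zeros: -3, 3; r = 5.
Inside |z| < r: -3, 3. Outside (|z| ≥ r): ∅.
p(0) = -9, so log|p(0)| = log(9) = 2.1972.
Apply Jensen: I(r) = log|p(0)| + Σ_k log(r/|z_k|), summed over zeros inside |z| < r.
  log(r/|z_k|) for z_k = -3: log(5/3) = 0.5108
  log(r/|z_k|) for z_k = 3: log(5/3) = 0.5108
Sum over inside zeros: 1.0217.
I(r) = log|p(0)| + (inside sum) = 2.1972 + 1.0217 = 3.2189.
Closed form (all zeros inside, monic): I(r) = n·log(r) = 2·log(5) = 3.2189. ✓

I(r) ≈ 3.2189.


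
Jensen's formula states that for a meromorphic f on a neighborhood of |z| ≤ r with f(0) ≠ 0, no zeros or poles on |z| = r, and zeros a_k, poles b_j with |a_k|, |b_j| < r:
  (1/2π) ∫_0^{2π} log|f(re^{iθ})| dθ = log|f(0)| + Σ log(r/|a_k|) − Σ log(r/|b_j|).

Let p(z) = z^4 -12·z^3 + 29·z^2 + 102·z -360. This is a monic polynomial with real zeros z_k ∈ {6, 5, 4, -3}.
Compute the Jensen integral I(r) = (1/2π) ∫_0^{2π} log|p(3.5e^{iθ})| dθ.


Zeros: -3, 4, 5, 6; r = 3.5.
Inside |z| < r: -3. Outside (|z| ≥ r): 4, 5, 6.
p(0) = -360, so log|p(0)| = log(360) = 5.8861.
Apply Jensen: I(r) = log|p(0)| + Σ_k log(r/|z_k|), summed over zeros inside |z| < r.
  log(r/|z_k|) for z_k = -3: log(3.5/3) = 0.1542
  Outside zeros (4, 5, 6) contribute nothing to the Jensen sum.
Sum over inside zeros: 0.1542.
I(r) = log|p(0)| + (inside sum) = 5.8861 + 0.1542 = 6.0403.
Note: since some zeros are outside |z| ≤ r, the simplified n·log(r) form does NOT apply — only the inside zeros contribute.

I(r) ≈ 6.0403.
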